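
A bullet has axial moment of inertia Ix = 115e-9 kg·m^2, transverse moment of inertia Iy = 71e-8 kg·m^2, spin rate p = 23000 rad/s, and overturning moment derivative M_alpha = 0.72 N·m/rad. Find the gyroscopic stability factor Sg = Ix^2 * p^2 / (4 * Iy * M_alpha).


Sg = Ix^2 * p^2 / (4 * Iy * M_alpha) = (115e-9)^2 * 23000^2 / (4 * 71e-8 * 0.72) = 3.421

3.421


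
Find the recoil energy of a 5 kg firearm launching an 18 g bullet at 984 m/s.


v_r = m_p*v_p/m_gun = 0.018*984/5 = 3.5424 m/s, E_r = 0.5*m_gun*v_r^2 = 0.5*5*3.5424^2 = 31.37 J

31.37 J


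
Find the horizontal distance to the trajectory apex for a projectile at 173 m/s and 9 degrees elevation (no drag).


R = v0^2*sin(2*theta)/g = 173^2*sin(2*9°)/9.81 = 942.77 m
apex_dist = R/2 = 942.77/2 = 471.4 m

471.4 m


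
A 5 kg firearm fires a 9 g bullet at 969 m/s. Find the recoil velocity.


v_recoil = m_p * v_p / m_gun = 0.009 * 969 / 5 = 1.744 m/s

1.744 m/s


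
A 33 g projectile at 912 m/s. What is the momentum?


p = m*v = 0.033*912 = 30.1 kg·m/s

30.1 kg·m/s


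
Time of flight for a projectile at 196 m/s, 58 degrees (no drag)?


T = 2*v0*sin(theta)/g = 2*196*sin(58°)/9.81 = 33.89 s

33.89 s


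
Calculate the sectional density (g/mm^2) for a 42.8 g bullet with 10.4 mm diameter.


SD = m/d^2 = 42.8/10.4^2 = 0.3957 g/mm^2

0.3957 g/mm^2


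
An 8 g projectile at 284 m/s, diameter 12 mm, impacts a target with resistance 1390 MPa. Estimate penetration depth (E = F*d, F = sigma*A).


A = pi*(d/2)^2 = pi*(12/2)^2 = 113.097 mm^2
E = 0.5*m*v^2 = 0.5*0.008*284^2 = 322.624 J
depth = E/(sigma*A) = 322.624 J / (1390 MPa * 113.097 mm^2) = 322.624/(1390 * 113.097) m = 0.00205225 m ≈ 2.052 mm

2.052 mm


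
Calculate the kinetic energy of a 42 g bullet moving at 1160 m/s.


E = 0.5*m*v^2 = 0.5*0.042*1160^2 = 28258 J

28258 J


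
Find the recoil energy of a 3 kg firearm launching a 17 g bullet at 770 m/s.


v_r = m_p*v_p/m_gun = 0.017*770/3 = 4.36333 m/s, E_r = 0.5*m_gun*v_r^2 = 0.5*3*4.36333^2 = 28.56 J

28.56 J


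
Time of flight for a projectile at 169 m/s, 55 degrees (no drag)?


T = 2*v0*sin(theta)/g = 2*169*sin(55°)/9.81 = 28.22 s

28.22 s


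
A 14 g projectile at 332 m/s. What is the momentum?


p = m*v = 0.014*332 = 4.648 kg·m/s

4.648 kg·m/s


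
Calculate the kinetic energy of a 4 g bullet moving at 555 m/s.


E = 0.5*m*v^2 = 0.5*0.004*555^2 = 616.1 J

616.1 J


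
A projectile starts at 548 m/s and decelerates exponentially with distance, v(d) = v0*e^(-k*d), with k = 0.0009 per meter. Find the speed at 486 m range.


v = v0*exp(-k*d) = 548*exp(-0.0009*486) = 353.9 m/s

353.9 m/s


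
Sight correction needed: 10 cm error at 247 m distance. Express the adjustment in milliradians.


1 mrad subtends 1 cm per 10 m of range, so adj = error_cm / (dist_m / 10) = 10 / (247/10) = 0.4049 mrad

0.4049 mrad


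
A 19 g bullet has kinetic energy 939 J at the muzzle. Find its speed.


v = sqrt(2*E/m) = sqrt(2*939/0.019) = 314.4 m/s

314.4 m/s


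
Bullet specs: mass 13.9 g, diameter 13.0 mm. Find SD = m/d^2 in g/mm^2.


SD = m/d^2 = 13.9/13.0^2 = 0.08225 g/mm^2

0.08225 g/mm^2


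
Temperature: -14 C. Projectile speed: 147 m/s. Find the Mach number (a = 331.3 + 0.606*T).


a = 331.3 + 0.606*(-14) = 322.816 m/s
M = v/a = 147/322.816 = 0.4554

0.4554


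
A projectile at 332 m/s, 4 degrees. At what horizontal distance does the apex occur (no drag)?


R = v0^2*sin(2*theta)/g = 332^2*sin(2*4°)/9.81 = 1563.73 m
apex_dist = R/2 = 1563.73/2 = 781.9 m

781.9 m


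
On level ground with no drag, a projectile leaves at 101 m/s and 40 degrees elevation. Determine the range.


R = v0^2 * sin(2*theta) / g = 101^2 * sin(2*40°) / 9.81 = 1024 m

1024 m


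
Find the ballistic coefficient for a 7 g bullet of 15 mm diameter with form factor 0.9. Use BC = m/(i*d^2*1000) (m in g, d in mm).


BC = m/(i*d^2*1000) = 7/(0.9 * 15^2 * 1000) = 3.457e-05

3.457e-05


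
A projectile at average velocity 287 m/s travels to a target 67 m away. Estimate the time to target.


t = d/v = 67/287 = 0.2334 s

0.2334 s


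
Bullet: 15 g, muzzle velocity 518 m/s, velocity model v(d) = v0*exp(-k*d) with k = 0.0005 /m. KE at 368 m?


v = v0*exp(-k*d) = 518*exp(-0.0005*368) = 430.943 m/s
E = 0.5*m*v^2 = 0.5*0.015*430.943^2 = 1393 J

1393 J


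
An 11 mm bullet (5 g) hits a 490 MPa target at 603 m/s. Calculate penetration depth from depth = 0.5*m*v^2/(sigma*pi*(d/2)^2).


A = pi*(d/2)^2 = pi*(11/2)^2 = 95.0332 mm^2
E = 0.5*m*v^2 = 0.5*0.005*603^2 = 909.023 J
depth = E/(sigma*A) = 909.023 J / (490 MPa * 95.0332 mm^2) = 909.023/(490 * 95.0332) m = 0.0195211 m ≈ 19.52 mm

19.52 mm


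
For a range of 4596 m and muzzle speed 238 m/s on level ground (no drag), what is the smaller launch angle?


sin(2*theta) = R*g/v0^2 = 4596*9.81/238^2 = 0.795967, theta = arcsin(0.795967)/2 = 26.37°

26.37 degrees


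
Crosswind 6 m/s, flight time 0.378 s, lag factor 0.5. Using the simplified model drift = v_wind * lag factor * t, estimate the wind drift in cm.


drift = v_wind * lag * t = 6 * 0.5 * 0.378 = 1.134 m ≈ 113.4 cm

113.4 cm


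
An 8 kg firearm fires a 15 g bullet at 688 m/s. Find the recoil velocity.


v_recoil = m_p * v_p / m_gun = 0.015 * 688 / 8 = 1.29 m/s

1.29 m/s


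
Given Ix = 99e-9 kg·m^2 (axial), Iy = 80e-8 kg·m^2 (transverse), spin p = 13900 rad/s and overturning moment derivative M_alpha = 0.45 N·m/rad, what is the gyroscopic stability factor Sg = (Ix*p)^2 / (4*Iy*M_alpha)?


Sg = Ix^2 * p^2 / (4 * Iy * M_alpha) = (99e-9)^2 * 13900^2 / (4 * 80e-8 * 0.45) = 1.315

1.315


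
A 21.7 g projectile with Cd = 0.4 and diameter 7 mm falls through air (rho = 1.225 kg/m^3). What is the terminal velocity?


A = pi*(d/2)^2 = pi*(7/2000)^2 = 3.84845e-05 m^2
vt = sqrt(2mg/(Cd*rho*A)) = sqrt(2*0.0217*9.81/(0.4 * 1.225 * 3.84845e-05)) = 150.3 m/s

150.3 m/s


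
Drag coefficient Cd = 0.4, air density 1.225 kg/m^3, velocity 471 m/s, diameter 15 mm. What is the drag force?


A = pi*(d/2)^2 = pi*(15/2000)^2 = 1.76715e-04 m^2
Fd = 0.5*Cd*rho*A*v^2 = 0.5*0.4*1.225*1.76715e-04*471^2 = 9.605 N

9.605 N


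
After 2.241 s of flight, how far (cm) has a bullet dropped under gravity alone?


drop = 0.5*g*t^2 = 0.5*9.81*2.241^2 = 24.6333 m ≈ 2463 cm

2463 cm


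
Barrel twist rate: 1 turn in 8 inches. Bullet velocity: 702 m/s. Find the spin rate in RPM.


twist_m = 8*0.0254 = 0.2032 m
spin = v/twist = 702/0.2032 = 3454.724 rev/s
RPM = spin*60 = 3454.724*60 ≈ 207283 RPM

207283 RPM


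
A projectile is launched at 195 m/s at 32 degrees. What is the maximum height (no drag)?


H = (v0*sin(theta))^2 / (2g) = (195*sin(32°))^2 / (2*9.81) = 544.2 m

544.2 m


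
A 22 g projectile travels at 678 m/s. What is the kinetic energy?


E = 0.5*m*v^2 = 0.5*0.022*678^2 = 5057 J

5057 J


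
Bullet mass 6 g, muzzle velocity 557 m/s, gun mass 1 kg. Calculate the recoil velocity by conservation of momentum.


v_recoil = m_p * v_p / m_gun = 0.006 * 557 / 1 = 3.342 m/s

3.342 m/s


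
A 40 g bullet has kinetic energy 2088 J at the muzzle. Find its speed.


v = sqrt(2*E/m) = sqrt(2*2088/0.04) = 323.1 m/s

323.1 m/s


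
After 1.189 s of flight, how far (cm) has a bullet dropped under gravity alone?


drop = 0.5*g*t^2 = 0.5*9.81*1.189^2 = 6.9343 m ≈ 693.4 cm

693.4 cm


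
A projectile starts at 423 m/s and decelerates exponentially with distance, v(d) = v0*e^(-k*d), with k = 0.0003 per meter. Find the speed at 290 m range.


v = v0*exp(-k*d) = 423*exp(-0.0003*290) = 387.8 m/s

387.8 m/s


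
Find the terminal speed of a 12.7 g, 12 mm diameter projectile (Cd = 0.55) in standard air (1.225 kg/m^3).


A = pi*(d/2)^2 = pi*(12/2000)^2 = 1.13097e-04 m^2
vt = sqrt(2mg/(Cd*rho*A)) = sqrt(2*0.0127*9.81/(0.55 * 1.225 * 1.13097e-04)) = 57.18 m/s

57.18 m/s


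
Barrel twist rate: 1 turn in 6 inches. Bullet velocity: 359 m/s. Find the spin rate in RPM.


twist_m = 6*0.0254 = 0.1524 m
spin = v/twist = 359/0.1524 = 2355.643 rev/s
RPM = spin*60 = 2355.643*60 ≈ 141339 RPM

141339 RPM


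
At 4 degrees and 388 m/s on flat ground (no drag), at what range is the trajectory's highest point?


R = v0^2*sin(2*theta)/g = 388^2*sin(2*4°)/9.81 = 2135.75 m
apex_dist = R/2 = 2135.75/2 = 1068 m

1068 m


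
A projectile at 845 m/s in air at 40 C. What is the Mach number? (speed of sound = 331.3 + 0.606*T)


a = 331.3 + 0.606*(40) = 355.54 m/s
M = v/a = 845/355.54 = 2.377

2.377


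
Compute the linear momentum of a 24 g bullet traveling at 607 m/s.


p = m*v = 0.024*607 = 14.57 kg·m/s

14.57 kg·m/s


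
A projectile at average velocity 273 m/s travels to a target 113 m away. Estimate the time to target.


t = d/v = 113/273 = 0.4139 s

0.4139 s


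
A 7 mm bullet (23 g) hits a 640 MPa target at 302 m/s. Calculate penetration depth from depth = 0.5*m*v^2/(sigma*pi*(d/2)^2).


A = pi*(d/2)^2 = pi*(7/2)^2 = 38.4845 mm^2
E = 0.5*m*v^2 = 0.5*0.023*302^2 = 1048.85 J
depth = E/(sigma*A) = 1048.85 J / (640 MPa * 38.4845 mm^2) = 1048.85/(640 * 38.4845) m = 0.0425839 m ≈ 42.58 mm

42.58 mm


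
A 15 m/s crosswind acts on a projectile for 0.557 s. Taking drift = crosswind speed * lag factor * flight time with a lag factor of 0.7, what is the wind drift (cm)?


drift = v_wind * lag * t = 15 * 0.7 * 0.557 = 5.8485 m ≈ 584.9 cm

584.9 cm


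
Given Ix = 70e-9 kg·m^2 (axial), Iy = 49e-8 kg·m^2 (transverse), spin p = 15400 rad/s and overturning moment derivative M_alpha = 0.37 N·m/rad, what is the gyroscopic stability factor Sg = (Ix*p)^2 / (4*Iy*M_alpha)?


Sg = Ix^2 * p^2 / (4 * Iy * M_alpha) = (70e-9)^2 * 15400^2 / (4 * 49e-8 * 0.37) = 1.602

1.602


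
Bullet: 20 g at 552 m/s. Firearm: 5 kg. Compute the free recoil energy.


v_r = m_p*v_p/m_gun = 0.02*552/5 = 2.208 m/s, E_r = 0.5*m_gun*v_r^2 = 0.5*5*2.208^2 = 12.19 J

12.19 J


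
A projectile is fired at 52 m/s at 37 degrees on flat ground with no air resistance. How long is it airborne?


T = 2*v0*sin(theta)/g = 2*52*sin(37°)/9.81 = 6.38 s

6.38 s


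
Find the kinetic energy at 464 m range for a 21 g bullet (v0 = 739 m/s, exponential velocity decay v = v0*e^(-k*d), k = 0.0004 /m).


v = v0*exp(-k*d) = 739*exp(-0.0004*464) = 613.818 m/s
E = 0.5*m*v^2 = 0.5*0.021*613.818^2 = 3956 J

3956 J


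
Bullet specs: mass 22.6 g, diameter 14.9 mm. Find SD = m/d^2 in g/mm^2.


SD = m/d^2 = 22.6/14.9^2 = 0.1018 g/mm^2

0.1018 g/mm^2


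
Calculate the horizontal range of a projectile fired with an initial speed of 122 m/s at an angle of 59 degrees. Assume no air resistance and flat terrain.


R = v0^2 * sin(2*theta) / g = 122^2 * sin(2*59°) / 9.81 = 1340 m

1340 m


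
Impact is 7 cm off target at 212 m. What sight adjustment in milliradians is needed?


1 mrad subtends 1 cm per 10 m of range, so adj = error_cm / (dist_m / 10) = 7 / (212/10) = 0.3302 mrad

0.3302 mrad


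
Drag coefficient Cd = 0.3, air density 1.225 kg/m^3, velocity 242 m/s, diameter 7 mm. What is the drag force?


A = pi*(d/2)^2 = pi*(7/2000)^2 = 3.84845e-05 m^2
Fd = 0.5*Cd*rho*A*v^2 = 0.5*0.3*1.225*3.84845e-05*242^2 = 0.4141 N

0.4141 N


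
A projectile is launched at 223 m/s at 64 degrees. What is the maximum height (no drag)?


H = (v0*sin(theta))^2 / (2g) = (223*sin(64°))^2 / (2*9.81) = 2048 m

2048 m


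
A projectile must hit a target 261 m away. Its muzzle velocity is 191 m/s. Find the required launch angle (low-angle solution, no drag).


sin(2*theta) = R*g/v0^2 = 261*9.81/191^2 = 0.0701848, theta = arcsin(0.0701848)/2 = 2.012°

2.012 degrees


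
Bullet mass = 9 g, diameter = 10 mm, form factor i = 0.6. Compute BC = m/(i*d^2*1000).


BC = m/(i*d^2*1000) = 9/(0.6 * 10^2 * 1000) = 0.00015

0.00015


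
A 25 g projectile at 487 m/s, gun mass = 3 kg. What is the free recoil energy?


v_r = m_p*v_p/m_gun = 0.025*487/3 = 4.05833 m/s, E_r = 0.5*m_gun*v_r^2 = 0.5*3*4.05833^2 = 24.71 J

24.71 J


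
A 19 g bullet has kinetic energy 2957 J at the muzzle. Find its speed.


v = sqrt(2*E/m) = sqrt(2*2957/0.019) = 557.9 m/s

557.9 m/s


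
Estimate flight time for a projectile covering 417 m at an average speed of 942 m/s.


t = d/v = 417/942 = 0.4427 s

0.4427 s


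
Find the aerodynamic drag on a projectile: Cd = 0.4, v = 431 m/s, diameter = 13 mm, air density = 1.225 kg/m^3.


A = pi*(d/2)^2 = pi*(13/2000)^2 = 1.32732e-04 m^2
Fd = 0.5*Cd*rho*A*v^2 = 0.5*0.4*1.225*1.32732e-04*431^2 = 6.041 N

6.041 N


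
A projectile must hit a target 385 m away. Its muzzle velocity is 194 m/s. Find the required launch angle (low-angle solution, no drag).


sin(2*theta) = R*g/v0^2 = 385*9.81/194^2 = 0.100352, theta = arcsin(0.100352)/2 = 2.88°

2.88 degrees


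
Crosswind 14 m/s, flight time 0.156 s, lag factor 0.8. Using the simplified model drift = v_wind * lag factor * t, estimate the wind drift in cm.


drift = v_wind * lag * t = 14 * 0.8 * 0.156 = 1.7472 m ≈ 174.7 cm

174.7 cm


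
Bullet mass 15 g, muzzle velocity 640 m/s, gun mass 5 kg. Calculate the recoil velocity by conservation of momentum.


v_recoil = m_p * v_p / m_gun = 0.015 * 640 / 5 = 1.92 m/s

1.92 m/s


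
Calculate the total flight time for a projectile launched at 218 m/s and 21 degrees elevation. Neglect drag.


T = 2*v0*sin(theta)/g = 2*218*sin(21°)/9.81 = 15.93 s

15.93 s


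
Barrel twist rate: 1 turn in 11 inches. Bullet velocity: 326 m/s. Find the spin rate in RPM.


twist_m = 11*0.0254 = 0.2794 m
spin = v/twist = 326/0.2794 = 1166.786 rev/s
RPM = spin*60 = 1166.786*60 ≈ 70007 RPM

70007 RPM


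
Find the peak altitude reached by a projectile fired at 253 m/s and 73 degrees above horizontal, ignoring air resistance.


H = (v0*sin(theta))^2 / (2g) = (253*sin(73°))^2 / (2*9.81) = 2984 m

2984 m


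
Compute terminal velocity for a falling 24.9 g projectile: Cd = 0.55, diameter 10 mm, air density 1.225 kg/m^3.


A = pi*(d/2)^2 = pi*(10/2000)^2 = 7.85398e-05 m^2
vt = sqrt(2mg/(Cd*rho*A)) = sqrt(2*0.0249*9.81/(0.55 * 1.225 * 7.85398e-05)) = 96.08 m/s

96.08 m/s


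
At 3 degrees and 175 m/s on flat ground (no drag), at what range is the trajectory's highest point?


R = v0^2*sin(2*theta)/g = 175^2*sin(2*3°)/9.81 = 326.318 m
apex_dist = R/2 = 326.318/2 = 163.2 m

163.2 m


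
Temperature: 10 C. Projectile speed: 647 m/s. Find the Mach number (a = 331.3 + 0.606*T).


a = 331.3 + 0.606*(10) = 337.36 m/s
M = v/a = 647/337.36 = 1.918

1.918


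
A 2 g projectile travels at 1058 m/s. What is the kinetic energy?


E = 0.5*m*v^2 = 0.5*0.002*1058^2 = 1119 J

1119 J


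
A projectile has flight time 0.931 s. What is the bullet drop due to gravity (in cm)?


drop = 0.5*g*t^2 = 0.5*9.81*0.931^2 = 4.25146 m ≈ 425.1 cm

425.1 cm


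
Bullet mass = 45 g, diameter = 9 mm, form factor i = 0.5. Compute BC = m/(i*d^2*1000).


BC = m/(i*d^2*1000) = 45/(0.5 * 9^2 * 1000) = 0.001111

0.001111


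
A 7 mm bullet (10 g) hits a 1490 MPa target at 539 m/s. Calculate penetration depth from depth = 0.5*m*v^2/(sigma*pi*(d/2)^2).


A = pi*(d/2)^2 = pi*(7/2)^2 = 38.4845 mm^2
E = 0.5*m*v^2 = 0.5*0.01*539^2 = 1452.61 J
depth = E/(sigma*A) = 1452.61 J / (1490 MPa * 38.4845 mm^2) = 1452.61/(1490 * 38.4845) m = 0.0253323 m ≈ 25.33 mm

25.33 mm


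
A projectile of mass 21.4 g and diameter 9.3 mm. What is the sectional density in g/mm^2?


SD = m/d^2 = 21.4/9.3^2 = 0.2474 g/mm^2

0.2474 g/mm^2


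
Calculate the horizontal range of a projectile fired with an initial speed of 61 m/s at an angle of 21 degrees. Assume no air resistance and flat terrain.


R = v0^2 * sin(2*theta) / g = 61^2 * sin(2*21°) / 9.81 = 253.8 m

253.8 m


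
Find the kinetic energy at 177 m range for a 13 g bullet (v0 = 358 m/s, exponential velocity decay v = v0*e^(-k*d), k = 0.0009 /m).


v = v0*exp(-k*d) = 358*exp(-0.0009*177) = 305.281 m/s
E = 0.5*m*v^2 = 0.5*0.013*305.281^2 = 605.8 J

605.8 J


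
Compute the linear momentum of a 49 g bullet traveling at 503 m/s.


p = m*v = 0.049*503 = 24.65 kg·m/s

24.65 kg·m/s


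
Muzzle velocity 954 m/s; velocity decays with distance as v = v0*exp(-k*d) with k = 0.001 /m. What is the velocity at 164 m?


v = v0*exp(-k*d) = 954*exp(-0.001*164) = 809.7 m/s

809.7 m/s


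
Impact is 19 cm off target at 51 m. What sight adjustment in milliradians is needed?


1 mrad subtends 1 cm per 10 m of range, so adj = error_cm / (dist_m / 10) = 19 / (51/10) = 3.725 mrad

3.725 mrad


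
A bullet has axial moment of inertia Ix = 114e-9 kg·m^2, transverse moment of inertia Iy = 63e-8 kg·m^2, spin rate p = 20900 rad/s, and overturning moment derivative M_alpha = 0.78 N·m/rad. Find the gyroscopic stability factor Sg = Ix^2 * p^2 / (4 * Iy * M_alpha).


Sg = Ix^2 * p^2 / (4 * Iy * M_alpha) = (114e-9)^2 * 20900^2 / (4 * 63e-8 * 0.78) = 2.888

2.888


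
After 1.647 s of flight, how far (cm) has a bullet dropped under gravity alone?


drop = 0.5*g*t^2 = 0.5*9.81*1.647^2 = 13.3053 m ≈ 1331 cm

1331 cm


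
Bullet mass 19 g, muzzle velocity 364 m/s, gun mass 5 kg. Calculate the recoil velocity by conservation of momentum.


v_recoil = m_p * v_p / m_gun = 0.019 * 364 / 5 = 1.383 m/s

1.383 m/s


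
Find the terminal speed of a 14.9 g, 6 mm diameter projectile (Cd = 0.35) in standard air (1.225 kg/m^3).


A = pi*(d/2)^2 = pi*(6/2000)^2 = 2.82743e-05 m^2
vt = sqrt(2mg/(Cd*rho*A)) = sqrt(2*0.0149*9.81/(0.35 * 1.225 * 2.82743e-05)) = 155.3 m/s

155.3 m/s


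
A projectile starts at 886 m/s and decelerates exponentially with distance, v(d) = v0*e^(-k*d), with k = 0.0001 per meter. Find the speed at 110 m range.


v = v0*exp(-k*d) = 886*exp(-0.0001*110) = 876.3 m/s

876.3 m/s


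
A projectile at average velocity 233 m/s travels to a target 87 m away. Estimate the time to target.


t = d/v = 87/233 = 0.3734 s

0.3734 s


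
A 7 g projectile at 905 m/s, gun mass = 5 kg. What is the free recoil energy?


v_r = m_p*v_p/m_gun = 0.007*905/5 = 1.267 m/s, E_r = 0.5*m_gun*v_r^2 = 0.5*5*1.267^2 = 4.013 J

4.013 J


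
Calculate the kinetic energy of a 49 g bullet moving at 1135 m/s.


E = 0.5*m*v^2 = 0.5*0.049*1135^2 = 31562 J

31562 J


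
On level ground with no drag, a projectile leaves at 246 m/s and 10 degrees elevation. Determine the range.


R = v0^2 * sin(2*theta) / g = 246^2 * sin(2*10°) / 9.81 = 2110 m

2110 m


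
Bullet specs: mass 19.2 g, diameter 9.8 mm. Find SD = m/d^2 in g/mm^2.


SD = m/d^2 = 19.2/9.8^2 = 0.1999 g/mm^2

0.1999 g/mm^2


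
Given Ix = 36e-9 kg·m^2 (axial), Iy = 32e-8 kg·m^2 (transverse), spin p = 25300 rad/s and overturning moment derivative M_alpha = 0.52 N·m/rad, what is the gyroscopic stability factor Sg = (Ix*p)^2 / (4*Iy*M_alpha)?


Sg = Ix^2 * p^2 / (4 * Iy * M_alpha) = (36e-9)^2 * 25300^2 / (4 * 32e-8 * 0.52) = 1.246

1.246


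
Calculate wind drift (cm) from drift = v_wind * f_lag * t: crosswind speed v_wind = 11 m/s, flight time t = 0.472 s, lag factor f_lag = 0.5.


drift = v_wind * lag * t = 11 * 0.5 * 0.472 = 2.596 m ≈ 259.6 cm

259.6 cm


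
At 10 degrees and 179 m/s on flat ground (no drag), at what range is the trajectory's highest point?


R = v0^2*sin(2*theta)/g = 179^2*sin(2*10°)/9.81 = 1117.09 m
apex_dist = R/2 = 1117.09/2 = 558.5 m

558.5 m


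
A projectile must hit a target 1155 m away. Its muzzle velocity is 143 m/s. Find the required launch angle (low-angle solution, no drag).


sin(2*theta) = R*g/v0^2 = 1155*9.81/143^2 = 0.554088, theta = arcsin(0.554088)/2 = 16.82°

16.82 degrees


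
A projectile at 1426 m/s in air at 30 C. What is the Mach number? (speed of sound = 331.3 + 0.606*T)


a = 331.3 + 0.606*(30) = 349.48 m/s
M = v/a = 1426/349.48 = 4.08

4.08


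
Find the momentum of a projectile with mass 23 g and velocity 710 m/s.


p = m*v = 0.023*710 = 16.33 kg·m/s

16.33 kg·m/s


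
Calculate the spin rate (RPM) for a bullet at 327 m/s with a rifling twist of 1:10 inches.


twist_m = 10*0.0254 = 0.254 m
spin = v/twist = 327/0.254 = 1287.402 rev/s
RPM = spin*60 = 1287.402*60 ≈ 77244 RPM

77244 RPM


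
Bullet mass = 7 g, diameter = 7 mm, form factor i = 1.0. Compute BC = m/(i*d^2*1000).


BC = m/(i*d^2*1000) = 7/(1.0 * 7^2 * 1000) = 0.0001429

0.0001429


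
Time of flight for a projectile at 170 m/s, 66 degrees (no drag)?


T = 2*v0*sin(theta)/g = 2*170*sin(66°)/9.81 = 31.66 s

31.66 s


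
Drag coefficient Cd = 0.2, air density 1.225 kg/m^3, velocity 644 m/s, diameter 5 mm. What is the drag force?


A = pi*(d/2)^2 = pi*(5/2000)^2 = 1.96350e-05 m^2
Fd = 0.5*Cd*rho*A*v^2 = 0.5*0.2*1.225*1.96350e-05*644^2 = 0.9976 N

0.9976 N


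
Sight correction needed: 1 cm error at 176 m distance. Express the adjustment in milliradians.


1 mrad subtends 1 cm per 10 m of range, so adj = error_cm / (dist_m / 10) = 1 / (176/10) = 0.05682 mrad

0.05682 mrad


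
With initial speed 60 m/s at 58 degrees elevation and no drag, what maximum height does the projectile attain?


H = (v0*sin(theta))^2 / (2g) = (60*sin(58°))^2 / (2*9.81) = 132 m

132 m


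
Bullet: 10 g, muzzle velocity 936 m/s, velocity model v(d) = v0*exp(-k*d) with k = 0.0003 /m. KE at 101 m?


v = v0*exp(-k*d) = 936*exp(-0.0003*101) = 908.065 m/s
E = 0.5*m*v^2 = 0.5*0.01*908.065^2 = 4123 J

4123 J


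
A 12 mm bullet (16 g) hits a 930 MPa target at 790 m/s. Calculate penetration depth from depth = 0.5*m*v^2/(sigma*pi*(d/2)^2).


A = pi*(d/2)^2 = pi*(12/2)^2 = 113.097 mm^2
E = 0.5*m*v^2 = 0.5*0.016*790^2 = 4992.8 J
depth = E/(sigma*A) = 4992.8 J / (930 MPa * 113.097 mm^2) = 4992.8/(930 * 113.097) m = 0.0474689 m ≈ 47.47 mm

47.47 mm


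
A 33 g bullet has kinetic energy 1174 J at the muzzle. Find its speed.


v = sqrt(2*E/m) = sqrt(2*1174/0.033) = 266.7 m/s

266.7 m/s


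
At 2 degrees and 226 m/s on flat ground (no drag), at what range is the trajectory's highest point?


R = v0^2*sin(2*theta)/g = 226^2*sin(2*2°)/9.81 = 363.189 m
apex_dist = R/2 = 363.189/2 = 181.6 m

181.6 m


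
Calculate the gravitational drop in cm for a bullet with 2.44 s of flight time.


drop = 0.5*g*t^2 = 0.5*9.81*2.44^2 = 29.2024 m ≈ 2920 cm

2920 cm


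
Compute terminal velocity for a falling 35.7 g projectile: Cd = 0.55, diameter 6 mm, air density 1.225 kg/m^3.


A = pi*(d/2)^2 = pi*(6/2000)^2 = 2.82743e-05 m^2
vt = sqrt(2mg/(Cd*rho*A)) = sqrt(2*0.0357*9.81/(0.55 * 1.225 * 2.82743e-05)) = 191.8 m/s

191.8 m/s


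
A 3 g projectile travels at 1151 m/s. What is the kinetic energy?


E = 0.5*m*v^2 = 0.5*0.003*1151^2 = 1987 J

1987 J


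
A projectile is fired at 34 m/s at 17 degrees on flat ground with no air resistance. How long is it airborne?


T = 2*v0*sin(theta)/g = 2*34*sin(17°)/9.81 = 2.027 s

2.027 s


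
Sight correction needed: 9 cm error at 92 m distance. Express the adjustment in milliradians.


1 mrad subtends 1 cm per 10 m of range, so adj = error_cm / (dist_m / 10) = 9 / (92/10) = 0.9783 mrad

0.9783 mrad


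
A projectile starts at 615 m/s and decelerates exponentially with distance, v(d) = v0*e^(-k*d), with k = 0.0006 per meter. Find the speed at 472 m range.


v = v0*exp(-k*d) = 615*exp(-0.0006*472) = 463.3 m/s

463.3 m/s


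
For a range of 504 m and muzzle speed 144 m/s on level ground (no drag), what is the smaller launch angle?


sin(2*theta) = R*g/v0^2 = 504*9.81/144^2 = 0.238438, theta = arcsin(0.238438)/2 = 6.897°

6.897 degrees


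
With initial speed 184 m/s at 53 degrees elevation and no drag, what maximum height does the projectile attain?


H = (v0*sin(theta))^2 / (2g) = (184*sin(53°))^2 / (2*9.81) = 1101 m

1101 m


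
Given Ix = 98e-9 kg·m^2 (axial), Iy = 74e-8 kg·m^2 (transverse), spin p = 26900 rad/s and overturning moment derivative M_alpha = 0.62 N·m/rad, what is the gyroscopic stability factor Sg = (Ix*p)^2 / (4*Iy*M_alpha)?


Sg = Ix^2 * p^2 / (4 * Iy * M_alpha) = (98e-9)^2 * 26900^2 / (4 * 74e-8 * 0.62) = 3.787

3.787


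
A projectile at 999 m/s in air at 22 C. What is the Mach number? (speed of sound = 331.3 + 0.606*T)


a = 331.3 + 0.606*(22) = 344.632 m/s
M = v/a = 999/344.632 = 2.899

2.899


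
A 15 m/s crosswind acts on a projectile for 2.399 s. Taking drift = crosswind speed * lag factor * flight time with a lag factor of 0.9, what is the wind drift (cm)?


drift = v_wind * lag * t = 15 * 0.9 * 2.399 = 32.3865 m ≈ 3239 cm

3239 cm


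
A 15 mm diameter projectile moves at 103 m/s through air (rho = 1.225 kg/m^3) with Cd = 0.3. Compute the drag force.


A = pi*(d/2)^2 = pi*(15/2000)^2 = 1.76715e-04 m^2
Fd = 0.5*Cd*rho*A*v^2 = 0.5*0.3*1.225*1.76715e-04*103^2 = 0.3445 N

0.3445 N


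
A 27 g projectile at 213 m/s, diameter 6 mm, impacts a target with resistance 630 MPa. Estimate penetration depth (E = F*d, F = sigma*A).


A = pi*(d/2)^2 = pi*(6/2)^2 = 28.2743 mm^2
E = 0.5*m*v^2 = 0.5*0.027*213^2 = 612.481 J
depth = E/(sigma*A) = 612.481 J / (630 MPa * 28.2743 mm^2) = 612.481/(630 * 28.2743) m = 0.0343843 m ≈ 34.38 mm

34.38 mm


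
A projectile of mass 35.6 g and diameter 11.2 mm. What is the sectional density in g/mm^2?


SD = m/d^2 = 35.6/11.2^2 = 0.2838 g/mm^2

0.2838 g/mm^2


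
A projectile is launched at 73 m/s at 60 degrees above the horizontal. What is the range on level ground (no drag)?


R = v0^2 * sin(2*theta) / g = 73^2 * sin(2*60°) / 9.81 = 470.4 m

470.4 m


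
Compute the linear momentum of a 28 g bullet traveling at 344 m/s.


p = m*v = 0.028*344 = 9.632 kg·m/s

9.632 kg·m/s


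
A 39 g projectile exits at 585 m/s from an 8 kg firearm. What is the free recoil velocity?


v_recoil = m_p * v_p / m_gun = 0.039 * 585 / 8 = 2.852 m/s

2.852 m/s


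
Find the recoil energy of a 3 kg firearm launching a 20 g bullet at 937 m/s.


v_r = m_p*v_p/m_gun = 0.02*937/3 = 6.24667 m/s, E_r = 0.5*m_gun*v_r^2 = 0.5*3*6.24667^2 = 58.53 J

58.53 J


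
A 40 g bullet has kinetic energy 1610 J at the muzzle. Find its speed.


v = sqrt(2*E/m) = sqrt(2*1610/0.04) = 283.7 m/s

283.7 m/s


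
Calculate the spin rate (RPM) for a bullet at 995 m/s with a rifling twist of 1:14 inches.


twist_m = 14*0.0254 = 0.3556 m
spin = v/twist = 995/0.3556 = 2798.088 rev/s
RPM = spin*60 = 2798.088*60 ≈ 167885 RPM

167885 RPM


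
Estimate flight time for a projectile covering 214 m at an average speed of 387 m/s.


t = d/v = 214/387 = 0.553 s

0.553 s


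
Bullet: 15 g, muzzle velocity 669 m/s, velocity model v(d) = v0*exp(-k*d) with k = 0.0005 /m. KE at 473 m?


v = v0*exp(-k*d) = 669*exp(-0.0005*473) = 528.099 m/s
E = 0.5*m*v^2 = 0.5*0.015*528.099^2 = 2092 J

2092 J


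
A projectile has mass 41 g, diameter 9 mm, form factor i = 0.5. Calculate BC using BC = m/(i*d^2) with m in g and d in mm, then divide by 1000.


BC = m/(i*d^2*1000) = 41/(0.5 * 9^2 * 1000) = 0.001012

0.001012


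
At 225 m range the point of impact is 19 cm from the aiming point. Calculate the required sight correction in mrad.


1 mrad subtends 1 cm per 10 m of range, so adj = error_cm / (dist_m / 10) = 19 / (225/10) = 0.8444 mrad

0.8444 mrad


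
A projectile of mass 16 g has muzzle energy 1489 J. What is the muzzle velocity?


v = sqrt(2*E/m) = sqrt(2*1489/0.016) = 431.4 m/s

431.4 m/s


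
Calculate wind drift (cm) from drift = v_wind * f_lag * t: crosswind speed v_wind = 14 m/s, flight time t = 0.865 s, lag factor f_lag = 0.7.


drift = v_wind * lag * t = 14 * 0.7 * 0.865 = 8.477 m ≈ 847.7 cm

847.7 cm


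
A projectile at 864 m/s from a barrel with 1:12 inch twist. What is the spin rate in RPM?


twist_m = 12*0.0254 = 0.3048 m
spin = v/twist = 864/0.3048 = 2834.646 rev/s
RPM = spin*60 = 2834.646*60 ≈ 170079 RPM

170079 RPM


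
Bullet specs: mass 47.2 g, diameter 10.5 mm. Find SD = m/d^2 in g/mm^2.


SD = m/d^2 = 47.2/10.5^2 = 0.4281 g/mm^2

0.4281 g/mm^2


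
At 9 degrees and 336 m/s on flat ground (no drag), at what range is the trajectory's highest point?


R = v0^2*sin(2*theta)/g = 336^2*sin(2*9°)/9.81 = 3556.25 m
apex_dist = R/2 = 3556.25/2 = 1778 m

1778 m


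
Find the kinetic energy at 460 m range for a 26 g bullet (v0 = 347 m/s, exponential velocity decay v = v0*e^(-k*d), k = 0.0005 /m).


v = v0*exp(-k*d) = 347*exp(-0.0005*460) = 275.703 m/s
E = 0.5*m*v^2 = 0.5*0.026*275.703^2 = 988.2 J

988.2 J


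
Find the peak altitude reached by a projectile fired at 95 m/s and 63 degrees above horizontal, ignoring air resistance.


H = (v0*sin(theta))^2 / (2g) = (95*sin(63°))^2 / (2*9.81) = 365.2 m

365.2 m


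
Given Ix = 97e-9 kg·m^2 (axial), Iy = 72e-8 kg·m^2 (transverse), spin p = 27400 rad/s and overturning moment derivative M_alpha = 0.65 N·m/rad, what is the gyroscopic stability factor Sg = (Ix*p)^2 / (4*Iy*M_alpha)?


Sg = Ix^2 * p^2 / (4 * Iy * M_alpha) = (97e-9)^2 * 27400^2 / (4 * 72e-8 * 0.65) = 3.773

3.773


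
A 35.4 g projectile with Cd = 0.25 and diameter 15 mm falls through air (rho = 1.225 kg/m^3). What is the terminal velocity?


A = pi*(d/2)^2 = pi*(15/2000)^2 = 1.76715e-04 m^2
vt = sqrt(2mg/(Cd*rho*A)) = sqrt(2*0.0354*9.81/(0.25 * 1.225 * 1.76715e-04)) = 113.3 m/s

113.3 m/s


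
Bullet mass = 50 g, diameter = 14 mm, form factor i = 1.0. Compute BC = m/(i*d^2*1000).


BC = m/(i*d^2*1000) = 50/(1.0 * 14^2 * 1000) = 0.0002551

0.0002551


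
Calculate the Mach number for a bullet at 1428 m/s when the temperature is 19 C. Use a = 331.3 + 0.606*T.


a = 331.3 + 0.606*(19) = 342.814 m/s
M = v/a = 1428/342.814 = 4.166

4.166


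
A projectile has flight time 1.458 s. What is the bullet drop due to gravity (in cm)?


drop = 0.5*g*t^2 = 0.5*9.81*1.458^2 = 10.4269 m ≈ 1043 cm

1043 cm


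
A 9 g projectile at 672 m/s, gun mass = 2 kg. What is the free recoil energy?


v_r = m_p*v_p/m_gun = 0.009*672/2 = 3.024 m/s, E_r = 0.5*m_gun*v_r^2 = 0.5*2*3.024^2 = 9.145 J

9.145 J


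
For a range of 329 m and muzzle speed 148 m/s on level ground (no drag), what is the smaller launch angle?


sin(2*theta) = R*g/v0^2 = 329*9.81/148^2 = 0.147347, theta = arcsin(0.147347)/2 = 4.237°

4.237 degrees


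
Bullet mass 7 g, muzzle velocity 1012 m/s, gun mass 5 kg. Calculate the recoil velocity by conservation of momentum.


v_recoil = m_p * v_p / m_gun = 0.007 * 1012 / 5 = 1.417 m/s

1.417 m/s


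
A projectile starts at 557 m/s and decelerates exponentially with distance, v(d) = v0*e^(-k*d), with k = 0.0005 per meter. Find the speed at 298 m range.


v = v0*exp(-k*d) = 557*exp(-0.0005*298) = 479.9 m/s

479.9 m/s


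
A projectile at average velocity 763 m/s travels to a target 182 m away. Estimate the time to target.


t = d/v = 182/763 = 0.2385 s

0.2385 s


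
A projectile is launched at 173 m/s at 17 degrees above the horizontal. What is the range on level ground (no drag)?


R = v0^2 * sin(2*theta) / g = 173^2 * sin(2*17°) / 9.81 = 1706 m

1706 m


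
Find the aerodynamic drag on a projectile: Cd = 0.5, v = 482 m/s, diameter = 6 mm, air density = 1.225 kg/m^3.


A = pi*(d/2)^2 = pi*(6/2000)^2 = 2.82743e-05 m^2
Fd = 0.5*Cd*rho*A*v^2 = 0.5*0.5*1.225*2.82743e-05*482^2 = 2.012 N

2.012 N


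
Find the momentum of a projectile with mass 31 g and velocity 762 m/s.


p = m*v = 0.031*762 = 23.62 kg·m/s

23.62 kg·m/s


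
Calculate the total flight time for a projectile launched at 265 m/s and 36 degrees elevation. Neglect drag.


T = 2*v0*sin(theta)/g = 2*265*sin(36°)/9.81 = 31.76 s

31.76 s


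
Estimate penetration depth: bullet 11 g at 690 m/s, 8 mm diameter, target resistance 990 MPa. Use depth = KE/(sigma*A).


A = pi*(d/2)^2 = pi*(8/2)^2 = 50.2655 mm^2
E = 0.5*m*v^2 = 0.5*0.011*690^2 = 2618.55 J
depth = E/(sigma*A) = 2618.55 J / (990 MPa * 50.2655 mm^2) = 2618.55/(990 * 50.2655) m = 0.0526206 m ≈ 52.62 mm

52.62 mm


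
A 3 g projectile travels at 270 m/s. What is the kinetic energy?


E = 0.5*m*v^2 = 0.5*0.003*270^2 = 109.4 J

109.4 J


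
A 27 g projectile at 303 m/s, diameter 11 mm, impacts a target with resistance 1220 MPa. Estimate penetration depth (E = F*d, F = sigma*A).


A = pi*(d/2)^2 = pi*(11/2)^2 = 95.0332 mm^2
E = 0.5*m*v^2 = 0.5*0.027*303^2 = 1239.42 J
depth = E/(sigma*A) = 1239.42 J / (1220 MPa * 95.0332 mm^2) = 1239.42/(1220 * 95.0332) m = 0.0106902 m ≈ 10.69 mm

10.69 mm


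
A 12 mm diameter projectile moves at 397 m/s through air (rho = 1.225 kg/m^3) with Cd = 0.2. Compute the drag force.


A = pi*(d/2)^2 = pi*(12/2000)^2 = 1.13097e-04 m^2
Fd = 0.5*Cd*rho*A*v^2 = 0.5*0.2*1.225*1.13097e-04*397^2 = 2.184 N

2.184 N


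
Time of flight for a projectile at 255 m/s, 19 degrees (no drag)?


T = 2*v0*sin(theta)/g = 2*255*sin(19°)/9.81 = 16.93 s

16.93 s


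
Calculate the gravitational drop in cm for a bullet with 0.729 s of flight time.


drop = 0.5*g*t^2 = 0.5*9.81*0.729^2 = 2.60672 m ≈ 260.7 cm

260.7 cm


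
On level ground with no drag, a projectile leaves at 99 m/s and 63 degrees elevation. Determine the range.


R = v0^2 * sin(2*theta) / g = 99^2 * sin(2*63°) / 9.81 = 808.3 m

808.3 m


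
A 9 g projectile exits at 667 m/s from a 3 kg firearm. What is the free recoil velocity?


v_recoil = m_p * v_p / m_gun = 0.009 * 667 / 3 = 2.001 m/s

2.001 m/s


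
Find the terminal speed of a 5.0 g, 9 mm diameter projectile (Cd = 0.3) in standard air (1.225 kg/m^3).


A = pi*(d/2)^2 = pi*(9/2000)^2 = 6.36173e-05 m^2
vt = sqrt(2mg/(Cd*rho*A)) = sqrt(2*0.005*9.81/(0.3 * 1.225 * 6.36173e-05)) = 64.78 m/s

64.78 m/s


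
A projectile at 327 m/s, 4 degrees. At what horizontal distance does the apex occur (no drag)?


R = v0^2*sin(2*theta)/g = 327^2*sin(2*4°)/9.81 = 1516.99 m
apex_dist = R/2 = 1516.99/2 = 758.5 m

758.5 m


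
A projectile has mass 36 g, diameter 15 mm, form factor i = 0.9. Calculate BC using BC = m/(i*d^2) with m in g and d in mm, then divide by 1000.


BC = m/(i*d^2*1000) = 36/(0.9 * 15^2 * 1000) = 0.0001778

0.0001778


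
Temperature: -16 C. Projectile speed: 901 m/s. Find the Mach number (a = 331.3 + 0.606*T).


a = 331.3 + 0.606*(-16) = 321.604 m/s
M = v/a = 901/321.604 = 2.802

2.802


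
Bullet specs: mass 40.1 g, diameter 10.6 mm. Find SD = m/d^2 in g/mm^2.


SD = m/d^2 = 40.1/10.6^2 = 0.3569 g/mm^2

0.3569 g/mm^2


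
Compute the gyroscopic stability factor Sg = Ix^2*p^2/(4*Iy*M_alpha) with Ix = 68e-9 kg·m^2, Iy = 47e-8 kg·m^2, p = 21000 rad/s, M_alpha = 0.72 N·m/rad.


Sg = Ix^2 * p^2 / (4 * Iy * M_alpha) = (68e-9)^2 * 21000^2 / (4 * 47e-8 * 0.72) = 1.506

1.506


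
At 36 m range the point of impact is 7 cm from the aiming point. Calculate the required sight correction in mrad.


1 mrad subtends 1 cm per 10 m of range, so adj = error_cm / (dist_m / 10) = 7 / (36/10) = 1.944 mrad

1.944 mrad


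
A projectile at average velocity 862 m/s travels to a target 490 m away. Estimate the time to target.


t = d/v = 490/862 = 0.5684 s

0.5684 s


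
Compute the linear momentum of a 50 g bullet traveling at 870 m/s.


p = m*v = 0.05*870 = 43.5 kg·m/s

43.5 kg·m/s


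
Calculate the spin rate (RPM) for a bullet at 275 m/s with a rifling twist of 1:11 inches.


twist_m = 11*0.0254 = 0.2794 m
spin = v/twist = 275/0.2794 = 984.252 rev/s
RPM = spin*60 = 984.252*60 ≈ 59055 RPM

59055 RPM


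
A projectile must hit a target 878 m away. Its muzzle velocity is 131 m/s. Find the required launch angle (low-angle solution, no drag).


sin(2*theta) = R*g/v0^2 = 878*9.81/131^2 = 0.501904, theta = arcsin(0.501904)/2 = 15.06°

15.06 degrees


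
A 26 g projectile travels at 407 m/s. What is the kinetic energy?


E = 0.5*m*v^2 = 0.5*0.026*407^2 = 2153 J

2153 J


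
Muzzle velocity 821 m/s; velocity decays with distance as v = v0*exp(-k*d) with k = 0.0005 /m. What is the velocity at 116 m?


v = v0*exp(-k*d) = 821*exp(-0.0005*116) = 774.7 m/s

774.7 m/s


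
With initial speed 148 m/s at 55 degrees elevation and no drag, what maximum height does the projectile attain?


H = (v0*sin(theta))^2 / (2g) = (148*sin(55°))^2 / (2*9.81) = 749.1 m

749.1 m


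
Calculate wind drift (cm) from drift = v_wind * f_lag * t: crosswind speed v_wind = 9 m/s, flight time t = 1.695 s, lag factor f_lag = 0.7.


drift = v_wind * lag * t = 9 * 0.7 * 1.695 = 10.6785 m ≈ 1068 cm

1068 cm


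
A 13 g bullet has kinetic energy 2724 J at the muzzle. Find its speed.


v = sqrt(2*E/m) = sqrt(2*2724/0.013) = 647.4 m/s

647.4 m/s


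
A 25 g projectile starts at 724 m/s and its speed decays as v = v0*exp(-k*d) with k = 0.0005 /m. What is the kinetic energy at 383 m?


v = v0*exp(-k*d) = 724*exp(-0.0005*383) = 597.821 m/s
E = 0.5*m*v^2 = 0.5*0.025*597.821^2 = 4467 J

4467 J


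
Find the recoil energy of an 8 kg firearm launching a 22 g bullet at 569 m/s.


v_r = m_p*v_p/m_gun = 0.022*569/8 = 1.56475 m/s, E_r = 0.5*m_gun*v_r^2 = 0.5*8*1.56475^2 = 9.794 J

9.794 J


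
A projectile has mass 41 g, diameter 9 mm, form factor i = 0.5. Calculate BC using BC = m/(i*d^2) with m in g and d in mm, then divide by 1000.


BC = m/(i*d^2*1000) = 41/(0.5 * 9^2 * 1000) = 0.001012

0.001012


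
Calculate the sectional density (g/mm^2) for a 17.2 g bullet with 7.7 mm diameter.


SD = m/d^2 = 17.2/7.7^2 = 0.2901 g/mm^2

0.2901 g/mm^2


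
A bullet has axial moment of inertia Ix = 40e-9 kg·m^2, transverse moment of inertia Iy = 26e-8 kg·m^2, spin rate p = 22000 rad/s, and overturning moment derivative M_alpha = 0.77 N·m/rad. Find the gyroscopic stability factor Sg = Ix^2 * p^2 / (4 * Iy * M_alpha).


Sg = Ix^2 * p^2 / (4 * Iy * M_alpha) = (40e-9)^2 * 22000^2 / (4 * 26e-8 * 0.77) = 0.967

0.967


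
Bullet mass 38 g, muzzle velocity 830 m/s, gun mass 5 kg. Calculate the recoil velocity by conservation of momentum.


v_recoil = m_p * v_p / m_gun = 0.038 * 830 / 5 = 6.308 m/s

6.308 m/s


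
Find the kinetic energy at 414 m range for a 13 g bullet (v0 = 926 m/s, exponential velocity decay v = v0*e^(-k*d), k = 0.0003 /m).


v = v0*exp(-k*d) = 926*exp(-0.0003*414) = 817.846 m/s
E = 0.5*m*v^2 = 0.5*0.013*817.846^2 = 4348 J

4348 J


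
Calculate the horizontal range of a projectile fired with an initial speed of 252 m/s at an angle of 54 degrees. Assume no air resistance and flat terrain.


R = v0^2 * sin(2*theta) / g = 252^2 * sin(2*54°) / 9.81 = 6157 m

6157 m


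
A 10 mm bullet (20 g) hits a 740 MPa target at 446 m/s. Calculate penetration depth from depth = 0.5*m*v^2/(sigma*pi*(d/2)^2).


A = pi*(d/2)^2 = pi*(10/2)^2 = 78.5398 mm^2
E = 0.5*m*v^2 = 0.5*0.02*446^2 = 1989.16 J
depth = E/(sigma*A) = 1989.16 J / (740 MPa * 78.5398 mm^2) = 1989.16/(740 * 78.5398) m = 0.0342254 m ≈ 34.23 mm

34.23 mm


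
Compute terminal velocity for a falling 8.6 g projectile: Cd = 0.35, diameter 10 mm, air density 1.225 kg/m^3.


A = pi*(d/2)^2 = pi*(10/2000)^2 = 7.85398e-05 m^2
vt = sqrt(2mg/(Cd*rho*A)) = sqrt(2*0.0086*9.81/(0.35 * 1.225 * 7.85398e-05)) = 70.79 m/s

70.79 m/s


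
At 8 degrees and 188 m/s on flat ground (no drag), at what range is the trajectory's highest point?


R = v0^2*sin(2*theta)/g = 188^2*sin(2*8°)/9.81 = 993.081 m
apex_dist = R/2 = 993.081/2 = 496.5 m

496.5 m


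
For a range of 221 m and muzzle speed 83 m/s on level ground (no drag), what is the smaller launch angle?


sin(2*theta) = R*g/v0^2 = 221*9.81/83^2 = 0.314706, theta = arcsin(0.314706)/2 = 9.172°

9.172 degrees


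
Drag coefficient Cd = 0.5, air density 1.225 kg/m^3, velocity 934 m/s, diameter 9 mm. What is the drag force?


A = pi*(d/2)^2 = pi*(9/2000)^2 = 6.36173e-05 m^2
Fd = 0.5*Cd*rho*A*v^2 = 0.5*0.5*1.225*6.36173e-05*934^2 = 17 N

17 N
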